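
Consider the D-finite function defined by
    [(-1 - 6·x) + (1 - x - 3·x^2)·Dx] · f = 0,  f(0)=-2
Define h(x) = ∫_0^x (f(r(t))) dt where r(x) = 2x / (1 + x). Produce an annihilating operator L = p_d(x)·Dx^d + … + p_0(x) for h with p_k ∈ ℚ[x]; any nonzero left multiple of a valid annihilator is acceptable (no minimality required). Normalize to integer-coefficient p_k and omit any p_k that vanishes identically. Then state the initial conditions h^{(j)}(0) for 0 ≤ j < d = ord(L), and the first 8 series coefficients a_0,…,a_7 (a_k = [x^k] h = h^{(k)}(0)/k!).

L = (2 + 26·x)·Dx + (-1 - x + 13·x^2 + 13·x^3)·Dx^2  (order 2).
h: a_k = 0, -2, -2, -28/3, -13, -364/5, -338/3, -676, …
ICs: h(0) = 0, h′(0) = -2.

f: a_k = -2, -2, -8, -14, -38, -80, -194, -434, …
h₀=f(r): pull back L_f along r ⇒ L₀.
h=∫₀ˣh₀: take L = L₀·Dx.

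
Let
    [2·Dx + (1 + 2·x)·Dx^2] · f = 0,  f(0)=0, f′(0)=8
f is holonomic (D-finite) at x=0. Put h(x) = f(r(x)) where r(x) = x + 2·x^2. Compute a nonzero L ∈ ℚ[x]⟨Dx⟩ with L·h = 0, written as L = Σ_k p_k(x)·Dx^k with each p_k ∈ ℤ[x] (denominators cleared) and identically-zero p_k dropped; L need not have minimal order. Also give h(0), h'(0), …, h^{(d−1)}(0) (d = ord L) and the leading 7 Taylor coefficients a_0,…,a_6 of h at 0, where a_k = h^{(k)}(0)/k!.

f: a_k = 0, 8, -8, 32/3, -16, 128/5, -128/3, …
L₀ from L_f via x↦r, Dx↦r'^{-1}Dx.
L = (-2 + 8·x + 16·x^2)·Dx + (1 + 6·x + 12·x^2 + 16·x^3)·Dx^2  (order 2).
h: a_k = 0, 8, 8, -64/3, 16, 128/5, -256/3, …
ICs: h(0) = 0, h′(0) = 8.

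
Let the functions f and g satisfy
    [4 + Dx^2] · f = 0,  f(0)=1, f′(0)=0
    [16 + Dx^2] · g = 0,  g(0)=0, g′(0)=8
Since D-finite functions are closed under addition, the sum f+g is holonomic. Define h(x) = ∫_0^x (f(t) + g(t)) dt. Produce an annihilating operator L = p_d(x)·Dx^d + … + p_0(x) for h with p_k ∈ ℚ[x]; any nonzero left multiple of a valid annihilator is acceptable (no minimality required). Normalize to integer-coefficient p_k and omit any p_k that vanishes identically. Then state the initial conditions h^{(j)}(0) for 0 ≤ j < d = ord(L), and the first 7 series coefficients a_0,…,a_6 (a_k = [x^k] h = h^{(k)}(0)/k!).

L = 64·Dx + 20·Dx^3 + Dx^5  (order 5).
h: a_k = 0, 1, 4, -2/3, -16/3, 2/15, 128/45, …
ICs: h(0) = 0, h′(0) = 1, h′′(0) = 8, h′′′(0) = -4, h′′′′(0) = -128.

f: a_k = 1, 0, -2, 0, 2/3, 0, -4/45, …
g: a_k = 0, 8, 0, -64/3, 0, 256/15, 0, …
Sum ⇒ L₀ = lclm(L_f,L_g) in ℚ(x)⟨Dx⟩.
Integrate: L := L₀·Dx.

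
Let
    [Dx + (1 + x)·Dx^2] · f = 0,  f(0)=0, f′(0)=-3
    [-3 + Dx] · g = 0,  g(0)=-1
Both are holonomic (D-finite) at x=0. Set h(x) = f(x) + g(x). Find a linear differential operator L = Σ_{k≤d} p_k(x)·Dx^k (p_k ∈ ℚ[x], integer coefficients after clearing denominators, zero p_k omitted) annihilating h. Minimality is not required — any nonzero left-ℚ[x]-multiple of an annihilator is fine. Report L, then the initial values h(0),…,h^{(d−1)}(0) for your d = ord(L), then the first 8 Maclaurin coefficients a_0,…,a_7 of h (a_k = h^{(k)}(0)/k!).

L = (-15 - 9·x)·Dx + (-7 - 18·x - 9·x^2)·Dx^2 + (4 + 7·x + 3·x^2)·Dx^3  (order 3).
h: a_k = -1, -6, -3, -11/2, -21/8, -21/8, -41/80, -69/80, …
ICs: h(0) = -1, h′(0) = -6, h′′(0) = -6.

f: a_k = 0, -3, 3/2, -1, 3/4, -3/5, 1/2, -3/7, …
g: a_k = -1, -3, -9/2, -9/2, -27/8, -81/40, -81/80, -243/560, …
Weyl lclm of L_f,L_g ⇒ L₀ (ord ≤ 3).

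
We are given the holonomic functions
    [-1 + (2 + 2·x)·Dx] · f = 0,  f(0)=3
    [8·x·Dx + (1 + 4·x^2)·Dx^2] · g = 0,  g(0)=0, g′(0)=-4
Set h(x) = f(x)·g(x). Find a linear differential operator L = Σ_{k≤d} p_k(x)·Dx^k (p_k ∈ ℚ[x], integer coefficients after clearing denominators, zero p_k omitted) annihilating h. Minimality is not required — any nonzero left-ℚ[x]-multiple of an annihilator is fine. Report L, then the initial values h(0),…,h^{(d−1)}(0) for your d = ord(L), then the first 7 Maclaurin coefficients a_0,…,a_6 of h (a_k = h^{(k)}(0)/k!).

L = (3 - 16·x - 4·x^2) + (-4 + 28·x + 48·x^2 + 16·x^3)·Dx + (4 + 8·x + 20·x^2 + 32·x^3 + 16·x^4)·Dx^2  (order 2).
h: a_k = 0, -12, -6, 35/2, 29/4, -6389/160, -5929/320, …
ICs: h(0) = 0, h′(0) = -12.

f: a_k = 3, 3/2, -3/8, 3/16, -15/128, 21/256, -63/1024, …
g: a_k = 0, -4, 0, 16/3, 0, -64/5, 0, …
h₀=f·g: eliminate ⇒ L₀, order ≤ 1·2.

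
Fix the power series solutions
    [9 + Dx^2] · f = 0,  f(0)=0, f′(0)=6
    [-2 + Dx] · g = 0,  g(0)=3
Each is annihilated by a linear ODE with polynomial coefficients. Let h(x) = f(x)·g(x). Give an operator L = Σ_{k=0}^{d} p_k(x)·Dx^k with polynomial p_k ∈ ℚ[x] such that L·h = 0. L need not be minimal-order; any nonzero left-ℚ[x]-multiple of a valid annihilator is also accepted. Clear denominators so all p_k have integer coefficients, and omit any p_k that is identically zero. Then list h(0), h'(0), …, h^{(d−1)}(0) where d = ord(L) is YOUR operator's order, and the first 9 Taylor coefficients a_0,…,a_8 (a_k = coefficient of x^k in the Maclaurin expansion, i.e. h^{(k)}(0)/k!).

L = 13 - 4·Dx + Dx^2  (order 2).
h: a_k = 0, 18, 36, 9, -30, -597/20, -69/10, 1483/280, 17/4, …
ICs: h(0) = 0, h′(0) = 18.

f: a_k = 0, 6, 0, -9, 0, 81/20, 0, -243/280, 0, …
g: a_k = 3, 6, 6, 4, 2, 4/5, 4/15, 8/105, 2/105, …
Product ⇒ symmetric product L₀, ord ≤ 2.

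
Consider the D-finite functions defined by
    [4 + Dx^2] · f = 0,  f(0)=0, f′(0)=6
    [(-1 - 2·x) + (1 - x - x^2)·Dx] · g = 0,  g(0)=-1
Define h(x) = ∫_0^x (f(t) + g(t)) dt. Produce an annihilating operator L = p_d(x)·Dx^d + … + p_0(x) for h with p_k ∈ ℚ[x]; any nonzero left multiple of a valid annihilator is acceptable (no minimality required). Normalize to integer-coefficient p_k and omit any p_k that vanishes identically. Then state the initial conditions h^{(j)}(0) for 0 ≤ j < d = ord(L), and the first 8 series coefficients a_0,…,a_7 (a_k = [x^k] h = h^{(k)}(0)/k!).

f: a_k = 0, 6, 0, -4, 0, 4/5, 0, -8/105, …
g: a_k = -1, -1, -2, -3, -5, -8, -13, -21, …
Weyl lclm of L_f,L_g ⇒ L₀ (ord ≤ 3).
Integrate: L := L₀·Dx.
L = (-44 - 96·x - 32·x^2 - 48·x^3 - 40·x^4 - 16·x^5)·Dx + (16 - 20·x - 8·x^2 + 16·x^3 - 12·x^4 - 24·x^5 - 8·x^6)·Dx^2 + (-11 - 24·x - 8·x^2 - 12·x^3 - 10·x^4 - 4·x^5)·Dx^3 + (4 - 5·x - 2·x^2 + 4·x^3 - 3·x^4 - 6·x^5 - 2·x^6)·Dx^4  (order 4).
h: a_k = 0, -1, 5/2, -2/3, -7/4, -1, -6/5, -13/7, …
ICs: h(0) = 0, h′(0) = -1, h′′(0) = 5, h′′′(0) = -4.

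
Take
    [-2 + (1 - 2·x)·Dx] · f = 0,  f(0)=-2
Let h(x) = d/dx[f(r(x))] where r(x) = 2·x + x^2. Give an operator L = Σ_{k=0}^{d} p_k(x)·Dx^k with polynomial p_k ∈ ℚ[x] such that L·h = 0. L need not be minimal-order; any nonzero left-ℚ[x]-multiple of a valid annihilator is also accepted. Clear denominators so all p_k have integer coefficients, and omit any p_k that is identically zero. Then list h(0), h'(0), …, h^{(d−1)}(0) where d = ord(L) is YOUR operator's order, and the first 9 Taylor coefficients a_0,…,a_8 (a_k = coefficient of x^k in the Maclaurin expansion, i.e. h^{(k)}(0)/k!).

f: a_k = -2, -4, -8, -16, -32, -64, -128, -256, -512, …
h₀=f(r): pull back L_f along r ⇒ L₀.
h₀' ⇒ L via d/dx closure of L₀.
L = (9 + 12·x + 6·x^2) + (-1 + 3·x + 6·x^2 + 2·x^3)·Dx  (order 1).
h: a_k = -8, -72, -480, -2848, -15840, -84576, -439040, -2232576, -11175552, …
ICs: h(0) = -8.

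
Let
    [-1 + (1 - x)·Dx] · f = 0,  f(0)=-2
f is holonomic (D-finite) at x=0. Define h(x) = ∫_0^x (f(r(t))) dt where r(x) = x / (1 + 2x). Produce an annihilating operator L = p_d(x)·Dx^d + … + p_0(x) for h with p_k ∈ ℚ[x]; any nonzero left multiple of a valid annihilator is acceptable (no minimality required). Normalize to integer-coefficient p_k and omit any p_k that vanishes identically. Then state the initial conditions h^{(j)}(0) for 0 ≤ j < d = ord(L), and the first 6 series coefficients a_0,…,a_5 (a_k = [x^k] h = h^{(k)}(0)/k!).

f: a_k = -2, -2, -2, -2, -2, -2, …
h₀=f(r): pull back L_f along r ⇒ L₀.
∫: right-multiply L₀ by Dx.
L = -Dx + (1 + 3·x + 2·x^2)·Dx^2  (order 2).
h: a_k = 0, -2, -1, 2/3, -1/2, 2/5, …
ICs: h(0) = 0, h′(0) = -2.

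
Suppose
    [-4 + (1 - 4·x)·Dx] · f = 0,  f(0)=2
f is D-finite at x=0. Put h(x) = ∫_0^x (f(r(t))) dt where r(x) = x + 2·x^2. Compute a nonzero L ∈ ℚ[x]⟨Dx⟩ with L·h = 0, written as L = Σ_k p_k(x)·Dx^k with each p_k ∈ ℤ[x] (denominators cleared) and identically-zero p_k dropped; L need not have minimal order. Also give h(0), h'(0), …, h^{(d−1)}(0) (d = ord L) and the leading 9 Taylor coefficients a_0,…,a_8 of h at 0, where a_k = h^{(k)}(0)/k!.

f: a_k = 2, 8, 32, 128, 512, 2048, 8192, 32768, 131072, …
L₀ from L_f via x↦r, Dx↦r'^{-1}Dx.
h=∫₀ˣh₀: take L = L₀·Dx.
L = (4 + 16·x)·Dx + (-1 + 4·x + 8·x^2)·Dx^2  (order 2).
h: a_k = 0, 2, 4, 16, 64, 1408/5, 1280, 41984/7, 28672, …
ICs: h(0) = 0, h′(0) = 2.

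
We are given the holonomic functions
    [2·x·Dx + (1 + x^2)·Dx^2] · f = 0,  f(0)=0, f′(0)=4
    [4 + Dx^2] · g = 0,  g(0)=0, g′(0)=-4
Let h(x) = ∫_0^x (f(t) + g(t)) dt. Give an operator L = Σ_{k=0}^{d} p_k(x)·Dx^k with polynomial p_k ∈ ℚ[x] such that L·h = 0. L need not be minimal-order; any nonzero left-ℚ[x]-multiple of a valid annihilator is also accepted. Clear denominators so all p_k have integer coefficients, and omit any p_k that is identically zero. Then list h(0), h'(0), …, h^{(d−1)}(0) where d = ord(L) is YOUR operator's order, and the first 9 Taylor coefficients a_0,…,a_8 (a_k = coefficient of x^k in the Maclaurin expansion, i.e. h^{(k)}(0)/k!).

L = (-32·x + 80·x^3 + 16·x^5)·Dx^2 + (4 + 32·x^2 + 36·x^4 + 8·x^6)·Dx^3 + (-8·x + 20·x^3 + 4·x^5)·Dx^4 + (1 + 8·x^2 + 9·x^4 + 2·x^6)·Dx^5  (order 5).
h: a_k = 0, 0, 0, 0, 1/3, 0, 2/45, 0, -41/630, …
ICs: h(0) = 0, h′(0) = 0, h′′(0) = 0, h′′′(0) = 0, h′′′′(0) = 8.

f: a_k = 0, 4, 0, -4/3, 0, 4/5, 0, -4/7, 0, …
g: a_k = 0, -4, 0, 8/3, 0, -8/15, 0, 16/315, 0, …
Sum ⇒ L₀ = lclm(L_f,L_g) in ℚ(x)⟨Dx⟩.
h=∫₀ˣh₀: take L = L₀·Dx.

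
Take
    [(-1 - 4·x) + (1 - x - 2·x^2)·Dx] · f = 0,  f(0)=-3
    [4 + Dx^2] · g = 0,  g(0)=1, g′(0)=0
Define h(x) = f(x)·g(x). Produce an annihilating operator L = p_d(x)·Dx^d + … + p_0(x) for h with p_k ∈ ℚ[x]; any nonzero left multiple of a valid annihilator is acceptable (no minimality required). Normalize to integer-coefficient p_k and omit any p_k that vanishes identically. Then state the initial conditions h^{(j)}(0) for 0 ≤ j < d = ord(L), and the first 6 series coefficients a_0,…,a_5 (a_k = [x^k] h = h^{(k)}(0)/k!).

L = (4·x + 8·x^2) + (2 + 8·x)·Dx + (-1 + x + 2·x^2)·Dx^2  (order 2).
h: a_k = -3, -3, -3, -9, -17, -35, …
ICs: h(0) = -3, h′(0) = -3.

f: a_k = -3, -3, -9, -15, -33, -63, …
g: a_k = 1, 0, -2, 0, 2/3, 0, …
f·g: L₀ = L_f ⊗_s L_g, ord ≤ 1·2.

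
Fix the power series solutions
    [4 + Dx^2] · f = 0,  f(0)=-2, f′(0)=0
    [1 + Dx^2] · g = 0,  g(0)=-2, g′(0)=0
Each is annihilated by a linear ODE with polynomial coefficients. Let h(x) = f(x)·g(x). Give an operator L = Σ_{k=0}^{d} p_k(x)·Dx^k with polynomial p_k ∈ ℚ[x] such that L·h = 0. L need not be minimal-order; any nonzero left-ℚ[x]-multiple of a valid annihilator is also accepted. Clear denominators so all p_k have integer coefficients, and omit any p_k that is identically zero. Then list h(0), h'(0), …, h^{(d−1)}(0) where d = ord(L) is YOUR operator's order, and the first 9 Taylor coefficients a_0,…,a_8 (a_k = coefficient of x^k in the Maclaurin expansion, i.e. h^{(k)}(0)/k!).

f: a_k = -2, 0, 4, 0, -4/3, 0, 8/45, 0, -4/315, …
g: a_k = -2, 0, 1, 0, -1/12, 0, 1/360, 0, -1/20160, …
f·g: L₀ = L_f ⊗_s L_g, ord ≤ 2·2.
L = 9 + 10·Dx^2 + Dx^4  (order 4).
h: a_k = 4, 0, -10, 0, 41/6, 0, -73/36, 0, 3281/10080, …
ICs: h(0) = 4, h′(0) = 0, h′′(0) = -20, h′′′(0) = 0.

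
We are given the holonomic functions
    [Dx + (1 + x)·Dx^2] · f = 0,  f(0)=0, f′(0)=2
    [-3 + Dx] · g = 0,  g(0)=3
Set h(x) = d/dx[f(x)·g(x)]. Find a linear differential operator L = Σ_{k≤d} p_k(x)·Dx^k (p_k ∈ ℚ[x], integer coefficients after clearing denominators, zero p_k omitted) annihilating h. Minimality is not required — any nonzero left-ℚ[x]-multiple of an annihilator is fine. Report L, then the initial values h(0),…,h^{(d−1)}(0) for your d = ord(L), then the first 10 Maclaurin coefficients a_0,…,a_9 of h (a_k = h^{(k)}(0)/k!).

L = (15 + 36·x + 27·x^2) + (-11 - 27·x - 18·x^2)·Dx + (2 + 5·x + 3·x^2)·Dx^2  (order 2).
h: a_k = 6, 30, 60, 72, 249/4, 165/4, 114/5, 51/5, 1959/448, 2767/2240, …
ICs: h(0) = 6, h′(0) = 30.

f: a_k = 0, 2, -1, 2/3, -1/2, 2/5, -1/3, 2/7, -1/4, 2/9, …
g: a_k = 3, 9, 27/2, 27/2, 81/8, 243/40, 243/80, 729/560, 2187/4480, 729/4480, …
Product ⇒ symmetric product L₀, ord ≤ 2.
Derive L from L₀ (diff closure).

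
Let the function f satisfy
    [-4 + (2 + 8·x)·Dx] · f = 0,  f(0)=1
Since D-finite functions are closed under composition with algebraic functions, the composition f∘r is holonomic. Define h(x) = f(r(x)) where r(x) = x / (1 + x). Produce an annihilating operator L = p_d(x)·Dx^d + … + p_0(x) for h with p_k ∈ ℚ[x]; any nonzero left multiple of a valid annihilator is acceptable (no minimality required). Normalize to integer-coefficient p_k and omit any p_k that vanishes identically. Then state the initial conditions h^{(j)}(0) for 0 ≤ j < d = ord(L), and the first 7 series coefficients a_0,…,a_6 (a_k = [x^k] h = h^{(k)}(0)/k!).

L = -2 + (1 + 6·x + 5·x^2)·Dx  (order 1).
h: a_k = 1, 2, -4, 10, -30, 102, -376, …
ICs: h(0) = 1.

f: a_k = 1, 2, -2, 4, -10, 28, -84, …
f∘r: x↦r, Dx↦Dx/r' in L_f ⇒ L₀.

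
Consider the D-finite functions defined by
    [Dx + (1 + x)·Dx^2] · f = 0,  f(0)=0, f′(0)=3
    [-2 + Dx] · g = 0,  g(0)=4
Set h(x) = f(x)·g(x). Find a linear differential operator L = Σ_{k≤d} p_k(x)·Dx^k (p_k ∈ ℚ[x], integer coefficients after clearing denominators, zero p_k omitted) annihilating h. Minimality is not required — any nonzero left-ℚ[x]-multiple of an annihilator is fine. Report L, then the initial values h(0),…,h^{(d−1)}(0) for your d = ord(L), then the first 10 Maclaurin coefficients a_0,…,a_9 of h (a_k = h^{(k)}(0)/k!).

L = (2 + 4·x) + (-3 - 4·x)·Dx + (1 + x)·Dx^2  (order 2).
h: a_k = 0, 12, 18, 16, 9, 22/5, 4/3, 68/105, -1/30, 11/63, …
ICs: h(0) = 0, h′(0) = 12.

f: a_k = 0, 3, -3/2, 1, -3/4, 3/5, -1/2, 3/7, -3/8, 1/3, …
g: a_k = 4, 8, 8, 16/3, 8/3, 16/15, 16/45, 32/315, 8/315, 16/2835, …
Sym-product of L_f,L_g gives L₀ (≤ ord 2).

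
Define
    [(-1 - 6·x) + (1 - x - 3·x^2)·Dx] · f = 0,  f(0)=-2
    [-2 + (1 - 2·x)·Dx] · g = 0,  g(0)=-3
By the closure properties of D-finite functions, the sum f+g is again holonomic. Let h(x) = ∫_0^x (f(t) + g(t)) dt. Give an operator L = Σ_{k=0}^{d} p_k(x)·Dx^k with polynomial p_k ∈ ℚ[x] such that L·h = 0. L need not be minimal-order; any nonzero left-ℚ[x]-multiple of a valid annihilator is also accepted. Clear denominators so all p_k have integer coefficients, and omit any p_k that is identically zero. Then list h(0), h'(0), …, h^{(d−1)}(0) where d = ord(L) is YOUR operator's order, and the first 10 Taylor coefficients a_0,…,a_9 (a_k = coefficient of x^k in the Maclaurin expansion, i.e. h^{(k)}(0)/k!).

L = (8 - 36·x + 108·x^2 - 72·x^3)·Dx + (-2·x - 54·x^2 + 192·x^3 - 144·x^4)·Dx^2 + (-1 + 9·x - 23·x^2 + 6·x^3 + 42·x^4 - 36·x^5)·Dx^3  (order 3).
h: a_k = 0, -5, -4, -20/3, -19/2, -86/5, -88/3, -386/7, -409/4, -1784/9, …
ICs: h(0) = 0, h′(0) = -5, h′′(0) = -8.

f: a_k = -2, -2, -8, -14, -38, -80, -194, -434, -1016, -2318, …
g: a_k = -3, -6, -12, -24, -48, -96, -192, -384, -768, -1536, …
Sum ⇒ L₀ = lclm(L_f,L_g) in ℚ(x)⟨Dx⟩.
h=∫h₀ ⇒ L = L₀·Dx.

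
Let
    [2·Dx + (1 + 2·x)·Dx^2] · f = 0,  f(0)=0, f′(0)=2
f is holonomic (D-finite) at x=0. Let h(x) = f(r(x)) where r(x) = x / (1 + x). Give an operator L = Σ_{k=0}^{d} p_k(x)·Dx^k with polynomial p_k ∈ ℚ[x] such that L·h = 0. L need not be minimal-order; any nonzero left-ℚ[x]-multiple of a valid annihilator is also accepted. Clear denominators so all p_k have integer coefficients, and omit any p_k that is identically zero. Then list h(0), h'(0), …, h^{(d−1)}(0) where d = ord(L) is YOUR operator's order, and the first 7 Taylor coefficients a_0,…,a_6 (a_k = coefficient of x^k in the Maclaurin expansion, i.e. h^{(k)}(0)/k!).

f: a_k = 0, 2, -2, 8/3, -4, 32/5, -32/3, …
h₀=f(r): pull back L_f along r ⇒ L₀.
L = (4 + 6·x)·Dx + (1 + 4·x + 3·x^2)·Dx^2  (order 2).
h: a_k = 0, 2, -4, 26/3, -20, 242/5, -364/3, …
ICs: h(0) = 0, h′(0) = 2.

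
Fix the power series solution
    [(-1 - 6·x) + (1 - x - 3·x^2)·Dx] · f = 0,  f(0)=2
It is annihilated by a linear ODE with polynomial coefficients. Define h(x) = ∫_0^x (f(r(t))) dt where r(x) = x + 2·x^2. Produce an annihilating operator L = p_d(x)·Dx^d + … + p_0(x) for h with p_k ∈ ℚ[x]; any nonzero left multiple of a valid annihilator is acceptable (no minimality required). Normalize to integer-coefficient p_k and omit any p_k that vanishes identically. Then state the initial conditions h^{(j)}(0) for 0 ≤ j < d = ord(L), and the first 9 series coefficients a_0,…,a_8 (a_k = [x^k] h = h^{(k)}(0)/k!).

L = (1 + 10·x + 36·x^2 + 48·x^3)·Dx + (-1 + x + 5·x^2 + 12·x^3 + 12·x^4)·Dx^2  (order 2).
h: a_k = 0, 2, 1, 4, 23/2, 154/5, 92, 2018/7, 3589/4, …
ICs: h(0) = 0, h′(0) = 2.

f: a_k = 2, 2, 8, 14, 38, 80, 194, 434, 1016, …
Change of var in L_f (x↦r) gives L₀.
∫: right-multiply L₀ by Dx.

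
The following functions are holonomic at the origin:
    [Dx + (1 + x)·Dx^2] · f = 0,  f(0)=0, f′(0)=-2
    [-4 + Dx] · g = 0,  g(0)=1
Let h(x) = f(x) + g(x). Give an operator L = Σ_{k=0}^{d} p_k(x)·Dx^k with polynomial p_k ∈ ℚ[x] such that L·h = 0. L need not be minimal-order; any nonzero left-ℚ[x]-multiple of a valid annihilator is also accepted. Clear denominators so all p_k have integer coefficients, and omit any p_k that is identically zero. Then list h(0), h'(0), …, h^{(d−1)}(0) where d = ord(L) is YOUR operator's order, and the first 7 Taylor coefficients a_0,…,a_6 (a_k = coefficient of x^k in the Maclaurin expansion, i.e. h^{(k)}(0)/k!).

f: a_k = 0, -2, 1, -2/3, 1/2, -2/5, 1/3, …
g: a_k = 1, 4, 8, 32/3, 32/3, 128/15, 256/45, …
h₀=f+g: left-lcm gives L₀, ord ≤ 3.
L = (-24 - 16·x)·Dx + (-14 - 32·x - 16·x^2)·Dx^2 + (5 + 9·x + 4·x^2)·Dx^3  (order 3).
h: a_k = 1, 2, 9, 10, 67/6, 122/15, 271/45, …
ICs: h(0) = 1, h′(0) = 2, h′′(0) = 18.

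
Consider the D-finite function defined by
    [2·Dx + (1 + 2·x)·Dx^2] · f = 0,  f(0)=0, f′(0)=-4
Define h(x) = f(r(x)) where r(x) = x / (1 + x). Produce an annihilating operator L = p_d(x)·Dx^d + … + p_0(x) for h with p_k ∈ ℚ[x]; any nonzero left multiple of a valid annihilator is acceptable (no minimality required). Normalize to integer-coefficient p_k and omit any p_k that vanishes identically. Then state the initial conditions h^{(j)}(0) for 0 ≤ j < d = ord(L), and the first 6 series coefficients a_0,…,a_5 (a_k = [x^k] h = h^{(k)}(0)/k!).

L = (4 + 6·x)·Dx + (1 + 4·x + 3·x^2)·Dx^2  (order 2).
h: a_k = 0, -4, 8, -52/3, 40, -484/5, …
ICs: h(0) = 0, h′(0) = -4.

f: a_k = 0, -4, 4, -16/3, 8, -64/5, …
Change of var in L_f (x↦r) gives L₀.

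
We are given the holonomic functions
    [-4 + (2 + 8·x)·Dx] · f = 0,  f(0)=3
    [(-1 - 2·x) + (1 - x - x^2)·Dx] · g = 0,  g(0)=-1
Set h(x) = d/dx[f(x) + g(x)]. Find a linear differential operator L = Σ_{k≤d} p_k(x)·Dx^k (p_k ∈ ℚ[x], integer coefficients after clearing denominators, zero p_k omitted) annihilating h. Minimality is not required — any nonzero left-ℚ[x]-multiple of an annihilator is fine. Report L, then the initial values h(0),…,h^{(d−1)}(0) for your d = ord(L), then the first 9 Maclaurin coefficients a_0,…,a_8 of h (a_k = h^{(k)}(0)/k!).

f: a_k = 3, 6, -6, 12, -30, 84, -252, 792, -2574, …
g: a_k = -1, -1, -2, -3, -5, -8, -13, -21, -34, …
h₀=f+g: left-lcm gives L₀, ord ≤ 2.
Derive L from L₀ (diff closure).
L = (-42 - 132·x - 204·x^2 - 96·x^3 - 60·x^4) + (-3 - 96·x - 384·x^2 - 540·x^3 - 354·x^4 - 180·x^5)·Dx + (3 + 21·x + 33·x^2 - 26·x^3 - 78·x^4 - 98·x^5 - 40·x^6)·Dx^2  (order 2).
h: a_k = 5, -16, 27, -140, 380, -1590, 5397, -20864, 76725, …
ICs: h(0) = 5, h′(0) = -16.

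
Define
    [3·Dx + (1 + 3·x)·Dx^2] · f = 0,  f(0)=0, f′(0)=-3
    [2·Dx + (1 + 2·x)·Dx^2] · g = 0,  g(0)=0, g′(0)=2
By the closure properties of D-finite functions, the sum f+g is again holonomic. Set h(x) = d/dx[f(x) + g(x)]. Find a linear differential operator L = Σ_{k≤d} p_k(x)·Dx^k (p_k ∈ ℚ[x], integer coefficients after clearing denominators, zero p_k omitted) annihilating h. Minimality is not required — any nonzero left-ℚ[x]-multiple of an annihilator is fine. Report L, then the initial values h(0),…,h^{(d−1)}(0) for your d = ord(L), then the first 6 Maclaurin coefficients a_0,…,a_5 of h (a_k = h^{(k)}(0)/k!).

f: a_k = 0, -3, 9/2, -9, 81/4, -243/5, …
g: a_k = 0, 2, -2, 8/3, -4, 32/5, …
L₀ := lclm(L_f,L_g); ord L₀ ≤ 2+2.
Differentiate: ansatz ord ≤ ord L₀ ⇒ L.
L = 12 + (10 + 24·x)·Dx + (1 + 5·x + 6·x^2)·Dx^2  (order 2).
h: a_k = -1, 5, -19, 65, -211, 665, …
ICs: h(0) = -1, h′(0) = 5.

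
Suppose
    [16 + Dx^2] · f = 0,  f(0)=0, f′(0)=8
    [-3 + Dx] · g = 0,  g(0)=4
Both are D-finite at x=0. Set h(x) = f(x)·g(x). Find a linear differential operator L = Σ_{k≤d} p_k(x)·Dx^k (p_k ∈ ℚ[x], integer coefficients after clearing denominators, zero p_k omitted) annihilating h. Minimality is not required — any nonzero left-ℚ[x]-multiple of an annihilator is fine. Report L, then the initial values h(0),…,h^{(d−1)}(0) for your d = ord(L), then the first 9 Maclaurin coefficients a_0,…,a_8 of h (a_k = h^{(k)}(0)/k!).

f: a_k = 0, 8, 0, -64/3, 0, 256/15, 0, -2048/315, 0, …
g: a_k = 4, 12, 18, 18, 27/2, 81/10, 81/20, 243/140, 729/1120, …
Product ⇒ symmetric product L₀, ord ≤ 2.
L = 25 - 6·Dx + Dx^2  (order 2).
h: a_k = 0, 32, 96, 176/3, -112, -3116/15, -572/5, 8062/315, 1054/15, …
ICs: h(0) = 0, h′(0) = 32.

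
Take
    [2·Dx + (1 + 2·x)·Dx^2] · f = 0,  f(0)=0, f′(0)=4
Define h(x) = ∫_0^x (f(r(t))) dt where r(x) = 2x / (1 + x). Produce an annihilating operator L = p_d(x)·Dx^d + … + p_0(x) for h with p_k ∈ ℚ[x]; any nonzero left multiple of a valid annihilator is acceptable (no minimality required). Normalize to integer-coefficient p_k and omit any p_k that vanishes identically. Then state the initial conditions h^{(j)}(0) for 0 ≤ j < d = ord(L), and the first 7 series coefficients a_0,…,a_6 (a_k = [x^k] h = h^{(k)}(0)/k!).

L = (6 + 10·x)·Dx^2 + (1 + 6·x + 5·x^2)·Dx^3  (order 3).
h: a_k = 0, 0, 4, -8, 62/3, -312/5, 3124/15, …
ICs: h(0) = 0, h′(0) = 0, h′′(0) = 8.

f: a_k = 0, 4, -4, 16/3, -8, 64/5, -64/3, …
L₀ from L_f via x↦r, Dx↦r'^{-1}Dx.
h=∫₀ˣh₀: take L = L₀·Dx.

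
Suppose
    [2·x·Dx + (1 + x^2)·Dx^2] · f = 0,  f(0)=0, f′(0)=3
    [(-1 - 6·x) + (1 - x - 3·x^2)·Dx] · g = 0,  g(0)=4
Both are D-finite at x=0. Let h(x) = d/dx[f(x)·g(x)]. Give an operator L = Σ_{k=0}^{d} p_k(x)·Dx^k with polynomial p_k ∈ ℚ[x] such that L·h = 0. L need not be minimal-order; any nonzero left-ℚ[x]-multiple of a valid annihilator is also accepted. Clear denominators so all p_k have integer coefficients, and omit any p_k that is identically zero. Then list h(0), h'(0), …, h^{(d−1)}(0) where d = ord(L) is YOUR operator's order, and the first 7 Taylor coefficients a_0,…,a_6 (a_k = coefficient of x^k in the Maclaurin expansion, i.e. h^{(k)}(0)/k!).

L = (46 + 186·x^2 + 72·x^3 + 324·x^4) + (10 + 62·x + 42·x^2 + 186·x^3 + 72·x^4 + 216·x^5)·Dx + (-3 + 2·x - 2·x^2 + 14·x^3 + 28·x^4 + 12·x^5 + 27·x^6)·Dx^2  (order 2).
h: a_k = 12, 24, 132, 320, 1072, 13632/5, 38356/5, …
ICs: h(0) = 12, h′(0) = 24.

f: a_k = 0, 3, 0, -1, 0, 3/5, 0, …
g: a_k = 4, 4, 16, 28, 76, 160, 388, …
Sym-product of L_f,L_g gives L₀ (≤ ord 2).
h=h₀': d/dx-closure on L₀ ⇒ L.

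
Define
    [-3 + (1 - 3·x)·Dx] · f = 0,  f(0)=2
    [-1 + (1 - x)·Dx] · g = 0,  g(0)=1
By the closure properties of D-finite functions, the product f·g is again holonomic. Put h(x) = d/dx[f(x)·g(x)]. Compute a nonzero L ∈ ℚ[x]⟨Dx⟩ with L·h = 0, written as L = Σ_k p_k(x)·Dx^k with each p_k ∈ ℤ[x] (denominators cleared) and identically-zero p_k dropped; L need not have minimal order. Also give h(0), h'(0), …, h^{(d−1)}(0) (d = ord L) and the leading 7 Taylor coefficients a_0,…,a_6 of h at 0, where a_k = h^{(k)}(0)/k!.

L = (13 - 36·x + 27·x^2) + (-2 + 11·x - 18·x^2 + 9·x^3)·Dx  (order 1).
h: a_k = 8, 52, 240, 968, 3640, 13116, 45920, …
ICs: h(0) = 8.

f: a_k = 2, 6, 18, 54, 162, 486, 1458, …
g: a_k = 1, 1, 1, 1, 1, 1, 1, …
h₀=f·g: eliminate ⇒ L₀, order ≤ 1·1.
h₀' ⇒ L via d/dx closure of L₀.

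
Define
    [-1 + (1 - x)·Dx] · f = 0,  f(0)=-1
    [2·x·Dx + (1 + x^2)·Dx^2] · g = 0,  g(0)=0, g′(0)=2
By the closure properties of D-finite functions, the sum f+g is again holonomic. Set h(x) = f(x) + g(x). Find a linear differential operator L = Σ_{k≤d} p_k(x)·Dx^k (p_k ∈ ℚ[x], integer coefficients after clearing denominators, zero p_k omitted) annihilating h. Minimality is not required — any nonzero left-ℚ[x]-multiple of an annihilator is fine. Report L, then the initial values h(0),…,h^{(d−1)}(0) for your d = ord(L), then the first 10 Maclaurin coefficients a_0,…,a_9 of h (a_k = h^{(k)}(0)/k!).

f: a_k = -1, -1, -1, -1, -1, -1, -1, -1, -1, -1, …
g: a_k = 0, 2, 0, -2/3, 0, 2/5, 0, -2/7, 0, 2/9, …
L₀ := lclm(L_f,L_g); ord L₀ ≤ 1+2.
L = (-2 + 8·x + 6·x^2)·Dx + (4 - 2·x + 4·x^2 + 6·x^3)·Dx^2 + (-1 + x^4)·Dx^3  (order 3).
h: a_k = -1, 1, -1, -5/3, -1, -3/5, -1, -9/7, -1, -7/9, …
ICs: h(0) = -1, h′(0) = 1, h′′(0) = -2.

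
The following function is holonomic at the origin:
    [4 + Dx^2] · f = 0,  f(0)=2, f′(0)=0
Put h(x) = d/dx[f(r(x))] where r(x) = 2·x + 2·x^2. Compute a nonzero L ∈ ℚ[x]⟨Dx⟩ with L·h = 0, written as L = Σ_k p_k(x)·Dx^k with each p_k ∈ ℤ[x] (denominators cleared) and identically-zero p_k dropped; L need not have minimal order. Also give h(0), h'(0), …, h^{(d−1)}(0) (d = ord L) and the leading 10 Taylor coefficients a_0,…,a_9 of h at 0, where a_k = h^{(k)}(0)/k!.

L = (28 + 128·x + 384·x^2 + 512·x^3 + 256·x^4) + (-6 - 12·x)·Dx + (1 + 4·x + 4·x^2)·Dx^2  (order 2).
h: a_k = 0, -32, -96, 64/3, 1280/3, 10496/15, 1792/15, -368128/315, -63488/35, -2274304/2835, …
ICs: h(0) = 0, h′(0) = -32.

f: a_k = 2, 0, -4, 0, 4/3, 0, -8/45, 0, 4/315, 0, …
Change of var in L_f (x↦r) gives L₀.
h₀' ⇒ L via d/dx closure of L₀.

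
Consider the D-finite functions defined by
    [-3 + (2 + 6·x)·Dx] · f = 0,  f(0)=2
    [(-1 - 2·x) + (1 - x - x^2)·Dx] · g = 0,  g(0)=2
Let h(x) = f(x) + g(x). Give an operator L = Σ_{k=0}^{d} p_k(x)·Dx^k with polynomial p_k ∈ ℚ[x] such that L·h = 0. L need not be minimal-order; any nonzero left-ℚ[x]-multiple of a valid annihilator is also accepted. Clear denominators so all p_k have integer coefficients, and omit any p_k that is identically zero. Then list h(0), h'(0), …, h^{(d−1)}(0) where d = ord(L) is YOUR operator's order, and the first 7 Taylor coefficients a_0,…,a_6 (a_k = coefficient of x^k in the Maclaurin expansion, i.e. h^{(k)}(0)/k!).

L = (33 + 117·x + 117·x^2 + 90·x^3) + (-25 - 102·x - 303·x^2 - 378·x^3 - 225·x^4)·Dx + (-2 + 22·x + 90·x^2 - 38·x^3 - 198·x^4 - 90·x^5)·Dx^2  (order 2).
h: a_k = 4, 5, 7/4, 75/8, 235/64, 3749/128, -1997/512, …
ICs: h(0) = 4, h′(0) = 5.

f: a_k = 2, 3, -9/4, 27/8, -405/64, 1701/128, -15309/512, …
g: a_k = 2, 2, 4, 6, 10, 16, 26, …
h₀=f+g: left-lcm gives L₀, ord ≤ 2.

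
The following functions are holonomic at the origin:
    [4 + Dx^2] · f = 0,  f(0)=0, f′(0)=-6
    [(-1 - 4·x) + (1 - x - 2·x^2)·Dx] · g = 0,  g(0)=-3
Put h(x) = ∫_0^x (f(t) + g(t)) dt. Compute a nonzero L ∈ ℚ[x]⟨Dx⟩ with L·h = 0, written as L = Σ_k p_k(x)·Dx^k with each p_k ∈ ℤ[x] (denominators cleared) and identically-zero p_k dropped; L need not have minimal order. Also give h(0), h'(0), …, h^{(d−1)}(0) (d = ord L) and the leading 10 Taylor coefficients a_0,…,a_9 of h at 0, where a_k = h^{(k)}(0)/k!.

f: a_k = 0, -6, 0, 4, 0, -4/5, 0, 8/105, 0, -4/945, …
g: a_k = -3, -3, -9, -15, -33, -63, -129, -255, -513, -1023, …
Weyl lclm of L_f,L_g ⇒ L₀ (ord ≤ 3).
h=∫₀ˣh₀: take L = L₀·Dx.
L = (-68 - 304·x - 200·x^2 - 320·x^3 - 160·x^4 - 128·x^5)·Dx + (20 - 12·x - 24·x^2 - 8·x^3 - 48·x^4 - 96·x^5 - 64·x^6)·Dx^2 + (-17 - 76·x - 50·x^2 - 80·x^3 - 40·x^4 - 32·x^5)·Dx^3 + (5 - 3·x - 6·x^2 - 2·x^3 - 12·x^4 - 24·x^5 - 16·x^6)·Dx^4  (order 4).
h: a_k = 0, -3, -9/2, -3, -11/4, -33/5, -319/30, -129/7, -26767/840, -57, …
ICs: h(0) = 0, h′(0) = -3, h′′(0) = -9, h′′′(0) = -18.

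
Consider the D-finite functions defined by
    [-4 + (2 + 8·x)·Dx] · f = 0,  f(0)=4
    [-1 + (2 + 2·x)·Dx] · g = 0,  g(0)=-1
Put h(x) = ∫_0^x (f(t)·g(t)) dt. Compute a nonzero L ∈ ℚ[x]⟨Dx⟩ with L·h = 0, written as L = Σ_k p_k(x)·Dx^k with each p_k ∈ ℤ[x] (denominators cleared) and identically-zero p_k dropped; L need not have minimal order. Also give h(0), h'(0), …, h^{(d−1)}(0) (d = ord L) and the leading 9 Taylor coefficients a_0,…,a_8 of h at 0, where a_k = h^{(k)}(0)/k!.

L = (-5 - 8·x)·Dx + (2 + 10·x + 8·x^2)·Dx^2  (order 2).
h: a_k = 0, -4, -5, 3/2, -45/16, 981/160, -1905/128, 70029/1792, -445725/4096, …
ICs: h(0) = 0, h′(0) = -4.

f: a_k = 4, 8, -8, 16, -40, 112, -336, 1056, -3432, …
g: a_k = -1, -1/2, 1/8, -1/16, 5/128, -7/256, 21/1024, -33/2048, 429/32768, …
h₀=f·g: eliminate ⇒ L₀, order ≤ 1·1.
∫: right-multiply L₀ by Dx.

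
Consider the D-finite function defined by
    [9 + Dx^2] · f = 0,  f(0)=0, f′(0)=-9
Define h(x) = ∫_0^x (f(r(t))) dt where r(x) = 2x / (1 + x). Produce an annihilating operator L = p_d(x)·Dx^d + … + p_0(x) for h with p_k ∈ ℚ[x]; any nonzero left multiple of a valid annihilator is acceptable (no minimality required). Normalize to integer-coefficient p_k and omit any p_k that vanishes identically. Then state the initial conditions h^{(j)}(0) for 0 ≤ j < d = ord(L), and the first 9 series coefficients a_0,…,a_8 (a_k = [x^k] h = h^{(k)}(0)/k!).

L = 36·Dx + (2 + 6·x + 6·x^2 + 2·x^3)·Dx^2 + (1 + 4·x + 6·x^2 + 4·x^3 + x^4)·Dx^3  (order 3).
h: a_k = 0, 0, -9, 6, 45/2, -306/5, 363/5, -90/7, -20079/140, …
ICs: h(0) = 0, h′(0) = 0, h′′(0) = -18.

f: a_k = 0, -9, 0, 27/2, 0, -243/40, 0, 729/560, 0, …
L₀ from L_f via x↦r, Dx↦r'^{-1}Dx.
h=∫₀ˣh₀: take L = L₀·Dx.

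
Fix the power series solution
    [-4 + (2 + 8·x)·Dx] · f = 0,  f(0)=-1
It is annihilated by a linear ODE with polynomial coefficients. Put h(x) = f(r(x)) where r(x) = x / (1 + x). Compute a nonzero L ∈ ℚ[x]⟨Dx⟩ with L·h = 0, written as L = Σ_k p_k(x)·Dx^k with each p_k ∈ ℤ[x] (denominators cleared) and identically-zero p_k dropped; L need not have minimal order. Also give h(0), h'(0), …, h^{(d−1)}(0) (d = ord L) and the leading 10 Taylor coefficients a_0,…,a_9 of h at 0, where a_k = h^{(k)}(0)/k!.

f: a_k = -1, -2, 2, -4, 10, -28, 84, -264, 858, -2860, …
h₀=f(r): pull back L_f along r ⇒ L₀.
L = -2 + (1 + 6·x + 5·x^2)·Dx  (order 1).
h: a_k = -1, -2, 4, -10, 30, -102, 376, -1462, 5900, -24470, …
ICs: h(0) = -1.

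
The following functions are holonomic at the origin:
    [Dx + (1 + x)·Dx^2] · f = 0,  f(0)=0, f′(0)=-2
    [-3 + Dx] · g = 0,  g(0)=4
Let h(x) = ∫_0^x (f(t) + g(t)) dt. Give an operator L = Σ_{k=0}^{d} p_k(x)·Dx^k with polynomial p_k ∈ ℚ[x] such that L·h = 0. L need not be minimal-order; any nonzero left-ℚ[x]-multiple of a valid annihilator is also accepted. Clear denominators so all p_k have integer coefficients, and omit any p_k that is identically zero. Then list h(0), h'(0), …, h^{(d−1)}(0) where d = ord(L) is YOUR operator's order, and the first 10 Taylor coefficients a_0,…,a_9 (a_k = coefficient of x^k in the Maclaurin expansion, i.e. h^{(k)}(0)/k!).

L = (-15 - 9·x)·Dx^2 + (-7 - 18·x - 9·x^2)·Dx^3 + (4 + 7·x + 3·x^2)·Dx^4  (order 4).
h: a_k = 0, 4, 5, 19/3, 13/3, 14/5, 77/60, 263/420, 29/160, 1009/10080, …
ICs: h(0) = 0, h′(0) = 4, h′′(0) = 10, h′′′(0) = 38.

f: a_k = 0, -2, 1, -2/3, 1/2, -2/5, 1/3, -2/7, 1/4, -2/9, …
g: a_k = 4, 12, 18, 18, 27/2, 81/10, 81/20, 243/140, 729/1120, 243/1120, …
Sum ⇒ L₀ = lclm(L_f,L_g) in ℚ(x)⟨Dx⟩.
h=∫₀ˣh₀: take L = L₀·Dx.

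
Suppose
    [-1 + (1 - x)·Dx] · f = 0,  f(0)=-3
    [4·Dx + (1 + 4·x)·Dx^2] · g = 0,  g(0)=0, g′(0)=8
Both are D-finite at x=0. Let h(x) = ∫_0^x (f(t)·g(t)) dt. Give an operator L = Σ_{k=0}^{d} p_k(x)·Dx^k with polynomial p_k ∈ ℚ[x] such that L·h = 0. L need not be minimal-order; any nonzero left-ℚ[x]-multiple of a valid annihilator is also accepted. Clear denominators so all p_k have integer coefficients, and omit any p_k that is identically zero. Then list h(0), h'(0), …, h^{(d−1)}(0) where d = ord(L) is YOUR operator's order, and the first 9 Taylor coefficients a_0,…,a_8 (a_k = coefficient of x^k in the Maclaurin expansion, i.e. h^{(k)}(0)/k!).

f: a_k = -3, -3, -3, -3, -3, -3, -3, -3, -3, …
g: a_k = 0, 8, -16, 128/3, -128, 2048/5, -4096/3, 32768/7, -16384, …
h₀=f·g: eliminate ⇒ L₀, order ≤ 1·2.
Integrate: L := L₀·Dx.
L = 4·Dx + (-2 + 12·x)·Dx^2 + (-1 - 3·x + 4·x^2)·Dx^3  (order 3).
h: a_k = 0, 0, -12, 8, -26, 56, -2372/15, 2248/5, -47671/35, …
ICs: h(0) = 0, h′(0) = 0, h′′(0) = -24.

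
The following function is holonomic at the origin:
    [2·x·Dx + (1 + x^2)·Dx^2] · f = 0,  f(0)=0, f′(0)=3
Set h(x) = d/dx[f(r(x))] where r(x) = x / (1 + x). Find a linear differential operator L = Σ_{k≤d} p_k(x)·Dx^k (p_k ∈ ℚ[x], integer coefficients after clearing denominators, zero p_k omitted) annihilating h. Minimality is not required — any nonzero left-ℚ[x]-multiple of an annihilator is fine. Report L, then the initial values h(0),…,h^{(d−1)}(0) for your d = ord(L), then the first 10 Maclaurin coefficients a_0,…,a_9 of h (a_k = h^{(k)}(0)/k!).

L = (2 + 4·x) + (1 + 2·x + 2·x^2)·Dx  (order 1).
h: a_k = 3, -6, 6, 0, -12, 24, -24, 0, 48, -96, …
ICs: h(0) = 3.

f: a_k = 0, 3, 0, -1, 0, 3/5, 0, -3/7, 0, 1/3, …
Substitute x→r, Dx→(1/r')Dx; clear ⇒ L₀.
Differentiate: ansatz ord ≤ ord L₀ ⇒ L.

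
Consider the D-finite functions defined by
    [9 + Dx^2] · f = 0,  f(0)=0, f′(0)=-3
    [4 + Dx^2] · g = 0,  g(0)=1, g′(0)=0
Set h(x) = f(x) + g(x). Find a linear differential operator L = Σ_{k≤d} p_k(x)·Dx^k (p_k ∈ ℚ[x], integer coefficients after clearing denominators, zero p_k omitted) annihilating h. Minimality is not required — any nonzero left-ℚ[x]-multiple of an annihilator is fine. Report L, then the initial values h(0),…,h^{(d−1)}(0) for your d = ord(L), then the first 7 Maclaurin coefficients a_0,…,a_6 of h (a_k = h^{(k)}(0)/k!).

L = 36 + 13·Dx^2 + Dx^4  (order 4).
h: a_k = 1, -3, -2, 9/2, 2/3, -81/40, -4/45, …
ICs: h(0) = 1, h′(0) = -3, h′′(0) = -4, h′′′(0) = 27.

f: a_k = 0, -3, 0, 9/2, 0, -81/40, 0, …
g: a_k = 1, 0, -2, 0, 2/3, 0, -4/45, …
f+g: L₀ = lclm(L_f,L_g), ord ≤ 2+2.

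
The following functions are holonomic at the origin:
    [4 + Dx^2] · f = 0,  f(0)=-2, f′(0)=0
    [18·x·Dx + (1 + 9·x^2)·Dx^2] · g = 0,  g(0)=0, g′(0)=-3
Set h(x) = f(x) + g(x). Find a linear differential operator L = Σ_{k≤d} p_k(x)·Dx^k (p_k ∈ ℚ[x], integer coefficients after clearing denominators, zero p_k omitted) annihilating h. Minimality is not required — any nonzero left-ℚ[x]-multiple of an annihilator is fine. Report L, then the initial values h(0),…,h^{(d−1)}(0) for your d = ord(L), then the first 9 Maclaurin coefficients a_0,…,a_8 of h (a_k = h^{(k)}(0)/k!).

L = (-3744·x + 37584·x^3 + 11664·x^5)·Dx + (-28 + 864·x^2 + 10692·x^4 + 5832·x^6)·Dx^2 + (-936·x + 9396·x^3 + 2916·x^5)·Dx^3 + (-7 + 216·x^2 + 2673·x^4 + 1458·x^6)·Dx^4  (order 4).
h: a_k = -2, -3, 4, 9, -4/3, -243/5, 8/45, 2187/7, -4/315, …
ICs: h(0) = -2, h′(0) = -3, h′′(0) = 8, h′′′(0) = 54.

f: a_k = -2, 0, 4, 0, -4/3, 0, 8/45, 0, -4/315, …
g: a_k = 0, -3, 0, 9, 0, -243/5, 0, 2187/7, 0, …
h₀=f+g: left-lcm gives L₀, ord ≤ 4.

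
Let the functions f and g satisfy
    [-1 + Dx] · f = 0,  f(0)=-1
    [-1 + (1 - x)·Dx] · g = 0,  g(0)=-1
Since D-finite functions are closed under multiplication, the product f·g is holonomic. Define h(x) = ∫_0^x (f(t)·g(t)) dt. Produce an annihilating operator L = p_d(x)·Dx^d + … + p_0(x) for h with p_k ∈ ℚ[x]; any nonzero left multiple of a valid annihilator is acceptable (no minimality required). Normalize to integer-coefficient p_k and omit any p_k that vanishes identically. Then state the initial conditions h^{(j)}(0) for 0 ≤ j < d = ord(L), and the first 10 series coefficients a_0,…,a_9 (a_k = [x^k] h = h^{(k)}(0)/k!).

L = (2 - x)·Dx + (-1 + x)·Dx^2  (order 2).
h: a_k = 0, 1, 1, 5/6, 2/3, 13/24, 163/360, 1957/5040, 685/2016, 109601/362880, …
ICs: h(0) = 0, h′(0) = 1.

f: a_k = -1, -1, -1/2, -1/6, -1/24, -1/120, -1/720, -1/5040, -1/40320, -1/362880, …
g: a_k = -1, -1, -1, -1, -1, -1, -1, -1, -1, -1, …
h₀=f·g: eliminate ⇒ L₀, order ≤ 1·1.
Integrate: L := L₀·Dx.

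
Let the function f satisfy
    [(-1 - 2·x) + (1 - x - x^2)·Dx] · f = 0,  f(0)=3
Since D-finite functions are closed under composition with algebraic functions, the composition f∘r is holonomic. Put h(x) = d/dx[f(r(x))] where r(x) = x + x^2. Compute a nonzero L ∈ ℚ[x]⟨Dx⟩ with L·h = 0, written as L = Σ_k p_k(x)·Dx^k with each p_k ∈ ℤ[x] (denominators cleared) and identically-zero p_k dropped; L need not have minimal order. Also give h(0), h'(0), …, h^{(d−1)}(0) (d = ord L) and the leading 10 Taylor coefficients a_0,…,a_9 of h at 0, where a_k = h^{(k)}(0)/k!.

f: a_k = 3, 3, 6, 9, 15, 24, 39, 63, 102, 165, …
h₀=f(r): pull back L_f along r ⇒ L₀.
h=h₀': d/dx-closure on L₀ ⇒ L.
L = (6 + 24·x + 48·x^2 + 68·x^3 + 84·x^4 + 60·x^5 + 20·x^6) + (-1 - 3·x + 12·x^3 + 25·x^4 + 24·x^5 + 14·x^6 + 4·x^7)·Dx  (order 1).
h: a_k = 3, 18, 63, 192, 555, 1548, 4179, 11064, 28836, 74220, …
ICs: h(0) = 3.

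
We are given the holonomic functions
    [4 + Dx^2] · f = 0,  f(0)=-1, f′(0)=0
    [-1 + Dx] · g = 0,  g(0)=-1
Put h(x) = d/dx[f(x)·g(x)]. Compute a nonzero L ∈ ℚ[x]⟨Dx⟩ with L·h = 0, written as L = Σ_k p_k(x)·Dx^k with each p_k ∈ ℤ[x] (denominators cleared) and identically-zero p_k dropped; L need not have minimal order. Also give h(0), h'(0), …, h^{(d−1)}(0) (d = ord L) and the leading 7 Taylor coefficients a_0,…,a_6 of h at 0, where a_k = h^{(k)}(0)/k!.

L = 5 - 2·Dx + Dx^2  (order 2).
h: a_k = 1, -3, -11/2, -7/6, 41/24, 39/40, 29/720, …
ICs: h(0) = 1, h′(0) = -3.

f: a_k = -1, 0, 2, 0, -2/3, 0, 4/45, …
g: a_k = -1, -1, -1/2, -1/6, -1/24, -1/120, -1/720, …
Sym-product of L_f,L_g gives L₀ (≤ ord 2).
Differentiate: ansatz ord ≤ ord L₀ ⇒ L.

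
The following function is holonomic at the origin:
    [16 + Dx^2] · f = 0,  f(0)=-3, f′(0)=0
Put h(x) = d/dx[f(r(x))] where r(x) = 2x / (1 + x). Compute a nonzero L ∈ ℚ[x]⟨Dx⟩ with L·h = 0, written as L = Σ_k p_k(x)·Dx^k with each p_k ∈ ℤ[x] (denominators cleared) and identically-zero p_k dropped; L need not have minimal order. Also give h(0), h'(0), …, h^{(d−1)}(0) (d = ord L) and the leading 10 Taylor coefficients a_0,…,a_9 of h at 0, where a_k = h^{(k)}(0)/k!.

L = (70 + 12·x + 6·x^2) + (6 + 18·x + 18·x^2 + 6·x^3)·Dx + (1 + 4·x + 6·x^2 + 4·x^3 + x^4)·Dx^2  (order 2).
h: a_k = 0, 192, -576, -896, 8320, -106432/5, 108864/5, 3730688/105, -7332096/35, 486016448/945, …
ICs: h(0) = 0, h′(0) = 192.

f: a_k = -3, 0, 24, 0, -32, 0, 256/15, 0, -512/105, 0, …
h₀=f(r): pull back L_f along r ⇒ L₀.
Derive L from L₀ (diff closure).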